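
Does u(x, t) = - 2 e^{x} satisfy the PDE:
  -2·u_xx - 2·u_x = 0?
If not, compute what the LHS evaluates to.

Evaluate each term of the left-hand side for u = - 2 e^{x}.
Derivatives:
  u_xx = - 2 e^{x}
  u_x = - 2 e^{x}
Terms:
  -2·u_xx = 4 e^{x}
  -2·u_x = 4 e^{x}
Sum: LHS = 8 e^{x}
Given right-hand side: 0. Difference LHS − RHS = 8 e^{x} ≠ 0, so u is not a solution.

Answer: No, the LHS evaluates to 8 e^{x}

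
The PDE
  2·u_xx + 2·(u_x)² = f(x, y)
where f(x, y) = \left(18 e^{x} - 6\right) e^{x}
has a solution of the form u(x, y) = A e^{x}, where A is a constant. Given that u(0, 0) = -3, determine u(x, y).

Substitute the ansatz u = A e^{x} into the left-hand side.
Derivatives of the ansatz:
  u_xx = A e^{x}
  u_x = A e^{x}
Term by term:
  2·u_xx = 2 A e^{x}
  2·(u_x)² = 2 A^{2} e^{2 x}
So the left-hand side equals
  2 A^{2} e^{2 x} + 2 A e^{x}
This must equal f(x, y) = \left(18 e^{x} - 6\right) e^{x} identically.
Matching coefficients of the independent functions:
  [e^{x}]:  2 A = -6
  [e^{2 x}]:  2 A^{2} = 18
Solving: A = -3.
Check against the point condition:
  u(0, 0) = -3  ⟹  A = -3  ✓
Hence u(x, y) = - 3 e^{x}.

Answer: u(x, y) = - 3 e^{x}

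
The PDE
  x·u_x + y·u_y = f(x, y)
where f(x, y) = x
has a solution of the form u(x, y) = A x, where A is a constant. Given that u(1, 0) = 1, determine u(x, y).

Answer: u(x, y) = x

Derivation:
Substitute the ansatz u = A x into the left-hand side.
Derivatives of the ansatz:
  u_x = A
  u_y = 0
Term by term:
  x·u_x = A x
  y·u_y = 0
So the left-hand side equals
  A x
This must equal f(x, y) = x identically.
Matching coefficients of the independent functions:
  [x]:  A = 1
Solving: A = 1.
Check against the point condition:
  u(1, 0) = 1  ⟹  A = 1  ✓
Hence u(x, y) = x.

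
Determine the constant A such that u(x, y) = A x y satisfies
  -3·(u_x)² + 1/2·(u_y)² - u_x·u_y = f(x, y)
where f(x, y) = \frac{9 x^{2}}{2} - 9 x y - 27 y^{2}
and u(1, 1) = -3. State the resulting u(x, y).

Substitute the ansatz u = A x y into the left-hand side.
Derivatives of the ansatz:
  u_x = A y
  u_y = A x
Term by term:
  -3·(u_x)² = - 3 A^{2} y^{2}
  1/2·(u_y)² = \frac{A^{2} x^{2}}{2}
  -u_x·u_y = - A^{2} x y
So the left-hand side equals
  \frac{A^{2} x^{2}}{2} - A^{2} x y - 3 A^{2} y^{2}
This must equal f(x, y) = \frac{9 x^{2}}{2} - 9 x y - 27 y^{2} identically.
Matching coefficients of the independent functions:
  [x^{2}]:  \frac{A^{2}}{2} = \frac{9}{2}
  [y^{2}]:  - 3 A^{2} = -27
  [x y]:  - A^{2} = -9
These equations allow (A) = (-3) or (3).
Impose the point condition(s):
  u(1, 1) = -3  ⟹  A = -3
Only A = -3 satisfies everything.
Hence u(x, y) = - 3 x y.

Answer: u(x, y) = - 3 x y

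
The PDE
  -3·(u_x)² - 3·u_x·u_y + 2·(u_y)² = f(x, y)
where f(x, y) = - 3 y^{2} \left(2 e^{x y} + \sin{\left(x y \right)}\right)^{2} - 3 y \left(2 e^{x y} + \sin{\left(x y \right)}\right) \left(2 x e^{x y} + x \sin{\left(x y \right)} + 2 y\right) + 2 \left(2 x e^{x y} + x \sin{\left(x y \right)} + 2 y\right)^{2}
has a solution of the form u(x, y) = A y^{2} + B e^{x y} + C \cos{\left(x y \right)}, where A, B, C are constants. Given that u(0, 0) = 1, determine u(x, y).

Answer: u(x, y) = y^{2} + 2 e^{x y} - \cos{\left(x y \right)}

Derivation:
Substitute the ansatz u = A y^{2} + B e^{x y} + C \cos{\left(x y \right)} into the left-hand side.
Derivatives of the ansatz:
  u_x = B y e^{x y} - C y \sin{\left(x y \right)}
  u_y = 2 A y + B x e^{x y} - C x \sin{\left(x y \right)}
Term by term:
  -3·(u_x)² = - 3 B^{2} y^{2} e^{2 x y} + 6 B C y^{2} e^{x y} \sin{\left(x y \right)} - 3 C^{2} y^{2} \sin^{2}{\left(x y \right)}
  -3·u_x·u_y = - 6 A B y^{2} e^{x y} + 6 A C y^{2} \sin{\left(x y \right)} - 3 B^{2} x y e^{2 x y} + 6 B C x y e^{x y} \sin{\left(x y \right)} - 3 C^{2} x y \sin^{2}{\left(x y \right)}
  2·(u_y)² = 8 A^{2} y^{2} + 8 A B x y e^{x y} - 8 A C x y \sin{\left(x y \right)} + 2 B^{2} x^{2} e^{2 x y} - 4 B C x^{2} e^{x y} \sin{\left(x y \right)} + 2 C^{2} x^{2} \sin^{2}{\left(x y \right)}
So the left-hand side equals
  8 A^{2} y^{2} + 8 A B x y e^{x y} - 6 A B y^{2} e^{x y} - 8 A C x y \sin{\left(x y \right)} + 6 A C y^{2} \sin{\left(x y \right)} + 2 B^{2} x^{2} e^{2 x y} - 3 B^{2} x y e^{2 x y} - 3 B^{2} y^{2} e^{2 x y} - 4 B C x^{2} e^{x y} \sin{\left(x y \right)} + 6 B C x y e^{x y} \sin{\left(x y \right)} + 6 B C y^{2} e^{x y} \sin{\left(x y \right)} + 2 C^{2} x^{2} \sin^{2}{\left(x y \right)} - 3 C^{2} x y \sin^{2}{\left(x y \right)} - 3 C^{2} y^{2} \sin^{2}{\left(x y \right)}
This must equal f(x, y) identically; expanded, f = 8 x^{2} e^{2 x y} + 8 x^{2} e^{x y} \sin{\left(x y \right)} + 2 x^{2} \sin^{2}{\left(x y \right)} - 12 x y e^{2 x y} - 12 x y e^{x y} \sin{\left(x y \right)} + 16 x y e^{x y} - 3 x y \sin^{2}{\left(x y \right)} + 8 x y \sin{\left(x y \right)} - 12 y^{2} e^{2 x y} - 12 y^{2} e^{x y} \sin{\left(x y \right)} - 12 y^{2} e^{x y} - 3 y^{2} \sin^{2}{\left(x y \right)} - 6 y^{2} \sin{\left(x y \right)} + 8 y^{2}.
Matching coefficients of the independent functions:
  [y^{2}]:  8 A^{2} = 8
  [x^{2} e^{2 x y}]:  2 B^{2} = 8
  [x^{2} \sin^{2}{\left(x y \right)}]:  2 C^{2} = 2
  [y^{2} e^{x y}]:  - 6 A B = -12
  [y^{2} e^{2 x y}, x y e^{2 x y}]:  - 3 B^{2} = -12
  [y^{2} \sin{\left(x y \right)}]:  6 A C = -6
  [y^{2} \sin^{2}{\left(x y \right)}, x y \sin^{2}{\left(x y \right)}]:  - 3 C^{2} = -3
  [x y e^{x y}]:  8 A B = 16
  [x y \sin{\left(x y \right)}]:  - 8 A C = 8
  [x^{2} e^{x y} \sin{\left(x y \right)}]:  - 4 B C = 8
  [y^{2} e^{x y} \sin{\left(x y \right)}, x y e^{x y} \sin{\left(x y \right)}]:  6 B C = -12
These equations allow (A, B, C) = (-1, -2, 1) or (1, 2, -1).
Impose the point condition(s):
  u(0, 0) = 1  ⟹  B + C = 1
Only A = 1, B = 2, C = -1 satisfies everything.
Hence u(x, y) = y^{2} + 2 e^{x y} - \cos{\left(x y \right)}.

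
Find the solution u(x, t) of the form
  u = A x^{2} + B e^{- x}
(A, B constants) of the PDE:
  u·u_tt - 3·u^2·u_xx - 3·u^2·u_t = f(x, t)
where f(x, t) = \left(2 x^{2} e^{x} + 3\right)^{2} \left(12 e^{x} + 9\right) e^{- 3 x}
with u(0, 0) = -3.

Answer: u(x, t) = - 2 x^{2} - 3 e^{- x}

Derivation:
Substitute the ansatz u = A x^{2} + B e^{- x} into the left-hand side.
Derivatives of the ansatz:
  u_tt = 0
  u_xx = 2 A + B e^{- x}
  u_t = 0
Term by term:
  u·u_tt = 0
  -3·u^2·u_xx = - 6 A^{3} x^{4} - 3 A^{2} B x^{4} e^{- x} - 12 A^{2} B x^{2} e^{- x} - 6 A B^{2} x^{2} e^{- 2 x} - 6 A B^{2} e^{- 2 x} - 3 B^{3} e^{- 3 x}
  -3·u^2·u_t = 0
So the left-hand side equals
  - 6 A^{3} x^{4} - 3 A^{2} B x^{4} e^{- x} - 12 A^{2} B x^{2} e^{- x} - 6 A B^{2} x^{2} e^{- 2 x} - 6 A B^{2} e^{- 2 x} - 3 B^{3} e^{- 3 x}
This must equal f(x, t) identically; expanded, f = 48 x^{4} + 36 x^{4} e^{- x} + 144 x^{2} e^{- x} + 108 x^{2} e^{- 2 x} + 108 e^{- 2 x} + 81 e^{- 3 x}.
Matching coefficients of the independent functions:
  [x^{4}]:  - 6 A^{3} = 48
  [x^{2} e^{- 2 x}, e^{- 2 x}]:  - 6 A B^{2} = 108
  [x^{2} e^{- x}]:  - 12 A^{2} B = 144
  [x^{4} e^{- x}]:  - 3 A^{2} B = 36
  [e^{- 3 x}]:  - 3 B^{3} = 81
Solving: A = -2, B = -3.
Check against the point condition:
  u(0, 0) = -3  ⟹  B = -3  ✓
Hence u(x, t) = - 2 x^{2} - 3 e^{- x}.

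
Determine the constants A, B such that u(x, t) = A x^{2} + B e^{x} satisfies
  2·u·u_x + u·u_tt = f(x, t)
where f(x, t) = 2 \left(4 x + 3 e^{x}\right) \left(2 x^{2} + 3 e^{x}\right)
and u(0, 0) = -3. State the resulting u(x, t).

Answer: u(x, t) = - 2 x^{2} - 3 e^{x}

Derivation:
Substitute the ansatz u = A x^{2} + B e^{x} into the left-hand side.
Derivatives of the ansatz:
  u_x = 2 A x + B e^{x}
  u_tt = 0
Term by term:
  2·u·u_x = 4 A^{2} x^{3} + 2 A B x^{2} e^{x} + 4 A B x e^{x} + 2 B^{2} e^{2 x}
  u·u_tt = 0
So the left-hand side equals
  4 A^{2} x^{3} + 2 A B x^{2} e^{x} + 4 A B x e^{x} + 2 B^{2} e^{2 x}
This must equal f(x, t) identically; expanded, f = 16 x^{3} + 12 x^{2} e^{x} + 24 x e^{x} + 18 e^{2 x}.
Matching coefficients of the independent functions:
  [x^{3}]:  4 A^{2} = 16
  [x e^{x}]:  4 A B = 24
  [x^{2} e^{x}]:  2 A B = 12
  [e^{2 x}]:  2 B^{2} = 18
These equations allow (A, B) = (-2, -3) or (2, 3).
Impose the point condition(s):
  u(0, 0) = -3  ⟹  B = -3
Only A = -2, B = -3 satisfies everything.
Hence u(x, t) = - 2 x^{2} - 3 e^{x}.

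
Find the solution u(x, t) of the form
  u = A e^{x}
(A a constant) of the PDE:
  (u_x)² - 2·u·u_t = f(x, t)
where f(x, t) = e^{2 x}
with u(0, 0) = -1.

Substitute the ansatz u = A e^{x} into the left-hand side.
Derivatives of the ansatz:
  u_x = A e^{x}
  u_t = 0
Term by term:
  (u_x)² = A^{2} e^{2 x}
  -2·u·u_t = 0
So the left-hand side equals
  A^{2} e^{2 x}
This must equal f(x, t) = e^{2 x} identically.
Matching coefficients of the independent functions:
  [e^{2 x}]:  A^{2} = 1
These equations allow (A) = (-1) or (1).
Impose the point condition(s):
  u(0, 0) = -1  ⟹  A = -1
Only A = -1 satisfies everything.
Hence u(x, t) = - e^{x}.

Answer: u(x, t) = - e^{x}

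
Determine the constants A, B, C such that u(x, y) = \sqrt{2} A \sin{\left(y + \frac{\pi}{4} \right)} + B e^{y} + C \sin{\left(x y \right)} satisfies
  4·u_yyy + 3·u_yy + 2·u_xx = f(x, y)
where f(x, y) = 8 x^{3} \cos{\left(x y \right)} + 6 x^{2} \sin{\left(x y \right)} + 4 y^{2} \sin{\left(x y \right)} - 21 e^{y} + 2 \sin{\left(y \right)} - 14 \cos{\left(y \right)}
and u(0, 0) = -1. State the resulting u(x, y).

Substitute the ansatz u = \sqrt{2} A \sin{\left(y + \frac{\pi}{4} \right)} + B e^{y} + C \sin{\left(x y \right)} into the left-hand side.
Derivatives of the ansatz:
  u_yyy = - \sqrt{2} A \cos{\left(y + \frac{\pi}{4} \right)} + B e^{y} - C x^{3} \cos{\left(x y \right)}
  u_yy = - \sqrt{2} A \sin{\left(y + \frac{\pi}{4} \right)} + B e^{y} - C x^{2} \sin{\left(x y \right)}
  u_xx = - C y^{2} \sin{\left(x y \right)}
Term by term:
  4·u_yyy = - 4 \sqrt{2} A \cos{\left(y + \frac{\pi}{4} \right)} + 4 B e^{y} - 4 C x^{3} \cos{\left(x y \right)}
  3·u_yy = - 3 \sqrt{2} A \sin{\left(y + \frac{\pi}{4} \right)} + 3 B e^{y} - 3 C x^{2} \sin{\left(x y \right)}
  2·u_xx = - 2 C y^{2} \sin{\left(x y \right)}
So the left-hand side equals
  - 3 \sqrt{2} A \sin{\left(y + \frac{\pi}{4} \right)} - 4 \sqrt{2} A \cos{\left(y + \frac{\pi}{4} \right)} + 7 B e^{y} - 4 C x^{3} \cos{\left(x y \right)} - 3 C x^{2} \sin{\left(x y \right)} - 2 C y^{2} \sin{\left(x y \right)}
This must equal f(x, y) identically; expanded, f = 8 x^{3} \cos{\left(x y \right)} + 6 x^{2} \sin{\left(x y \right)} + 4 y^{2} \sin{\left(x y \right)} - 21 e^{y} - 6 \sqrt{2} \sin{\left(y + \frac{\pi}{4} \right)} - 8 \sqrt{2} \cos{\left(y + \frac{\pi}{4} \right)}.
Matching coefficients of the independent functions:
  [\sqrt{2} \sin{\left(y + \frac{\pi}{4} \right)}]:  - 3 A = -6
  [\sqrt{2} \cos{\left(y + \frac{\pi}{4} \right)}]:  - 4 A = -8
  [x^{2} \sin{\left(x y \right)}]:  - 3 C = 6
  [x^{3} \cos{\left(x y \right)}]:  - 4 C = 8
  [y^{2} \sin{\left(x y \right)}]:  - 2 C = 4
  [e^{y}]:  7 B = -21
Solving: A = 2, B = -3, C = -2.
Check against the point condition:
  u(0, 0) = -1  ⟹  A + B = -1  ✓
Hence u(x, y) = - 3 e^{y} - 2 \sin{\left(x y \right)} + 2 \sqrt{2} \sin{\left(y + \frac{\pi}{4} \right)}.

Answer: u(x, y) = - 3 e^{y} - 2 \sin{\left(x y \right)} + 2 \sqrt{2} \sin{\left(y + \frac{\pi}{4} \right)}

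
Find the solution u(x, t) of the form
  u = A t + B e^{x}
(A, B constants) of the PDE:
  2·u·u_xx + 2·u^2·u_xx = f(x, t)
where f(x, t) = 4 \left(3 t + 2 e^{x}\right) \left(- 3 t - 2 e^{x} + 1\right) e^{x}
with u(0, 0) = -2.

Substitute the ansatz u = A t + B e^{x} into the left-hand side.
Derivatives of the ansatz:
  u_xx = B e^{x}
Term by term:
  2·u·u_xx = 2 A B t e^{x} + 2 B^{2} e^{2 x}
  2·u^2·u_xx = 2 A^{2} B t^{2} e^{x} + 4 A B^{2} t e^{2 x} + 2 B^{3} e^{3 x}
So the left-hand side equals
  2 A^{2} B t^{2} e^{x} + 4 A B^{2} t e^{2 x} + 2 A B t e^{x} + 2 B^{3} e^{3 x} + 2 B^{2} e^{2 x}
This must equal f(x, t) identically; expanded, f = - 36 t^{2} e^{x} - 48 t e^{2 x} + 12 t e^{x} - 16 e^{3 x} + 8 e^{2 x}.
Matching coefficients of the independent functions:
  [t e^{x}]:  2 A B = 12
  [t e^{2 x}]:  4 A B^{2} = -48
  [t^{2} e^{x}]:  2 A^{2} B = -36
  [e^{2 x}]:  2 B^{2} = 8
  [e^{3 x}]:  2 B^{3} = -16
Solving: A = -3, B = -2.
Check against the point condition:
  u(0, 0) = -2  ⟹  B = -2  ✓
Hence u(x, t) = - 3 t - 2 e^{x}.

Answer: u(x, t) = - 3 t - 2 e^{x}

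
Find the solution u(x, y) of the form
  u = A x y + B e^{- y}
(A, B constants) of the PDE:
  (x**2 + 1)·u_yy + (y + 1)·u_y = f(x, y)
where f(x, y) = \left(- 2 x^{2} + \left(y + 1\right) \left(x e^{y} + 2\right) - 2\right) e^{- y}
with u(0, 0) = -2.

Substitute the ansatz u = A x y + B e^{- y} into the left-hand side.
Derivatives of the ansatz:
  u_yy = B e^{- y}
  u_y = A x - B e^{- y}
Term by term:
  (x**2 + 1)·u_yy = B x^{2} e^{- y} + B e^{- y}
  (y + 1)·u_y = A x y + A x - B y e^{- y} - B e^{- y}
So the left-hand side equals
  A x y + A x + B x^{2} e^{- y} - B y e^{- y}
This must equal f(x, y) identically; expanded, f = - 2 x^{2} e^{- y} + x y + x + 2 y e^{- y}.
Matching coefficients of the independent functions:
  [x, x y]:  A = 1
  [x^{2} e^{- y}]:  B = -2
  [y e^{- y}]:  - B = 2
Solving: A = 1, B = -2.
Check against the point condition:
  u(0, 0) = -2  ⟹  B = -2  ✓
Hence u(x, y) = x y - 2 e^{- y}.

Answer: u(x, y) = x y - 2 e^{- y}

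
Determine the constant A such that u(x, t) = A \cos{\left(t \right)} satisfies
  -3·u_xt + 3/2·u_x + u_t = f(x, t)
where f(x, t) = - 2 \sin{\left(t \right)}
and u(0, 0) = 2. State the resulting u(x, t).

Substitute the ansatz u = A \cos{\left(t \right)} into the left-hand side.
Derivatives of the ansatz:
  u_xt = 0
  u_x = 0
  u_t = - A \sin{\left(t \right)}
Term by term:
  -3·u_xt = 0
  3/2·u_x = 0
  u_t = - A \sin{\left(t \right)}
So the left-hand side equals
  - A \sin{\left(t \right)}
This must equal f(x, t) = - 2 \sin{\left(t \right)} identically.
Matching coefficients of the independent functions:
  [\sin{\left(t \right)}]:  - A = -2
Solving: A = 2.
Check against the point condition:
  u(0, 0) = 2  ⟹  A = 2  ✓
Hence u(x, t) = 2 \cos{\left(t \right)}.

Answer: u(x, t) = 2 \cos{\left(t \right)}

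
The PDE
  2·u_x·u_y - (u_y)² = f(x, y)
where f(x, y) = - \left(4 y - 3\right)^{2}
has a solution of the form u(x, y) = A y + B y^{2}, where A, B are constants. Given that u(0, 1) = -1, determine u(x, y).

Substitute the ansatz u = A y + B y^{2} into the left-hand side.
Derivatives of the ansatz:
  u_x = 0
  u_y = A + 2 B y
Term by term:
  2·u_x·u_y = 0
  -(u_y)² = - A^{2} - 4 A B y - 4 B^{2} y^{2}
So the left-hand side equals
  - A^{2} - 4 A B y - 4 B^{2} y^{2}
This must equal f(x, y) identically; expanded, f = - 16 y^{2} + 24 y - 9.
Matching coefficients of the independent functions:
  [constant term]:  - A^{2} = -9
  [y]:  - 4 A B = 24
  [y^{2}]:  - 4 B^{2} = -16
These equations allow (A, B) = (-3, 2) or (3, -2).
Impose the point condition(s):
  u(0, 1) = -1  ⟹  A + B = -1
Only A = -3, B = 2 satisfies everything.
Hence u(x, y) = 2 y^{2} - 3 y.

Answer: u(x, y) = 2 y^{2} - 3 y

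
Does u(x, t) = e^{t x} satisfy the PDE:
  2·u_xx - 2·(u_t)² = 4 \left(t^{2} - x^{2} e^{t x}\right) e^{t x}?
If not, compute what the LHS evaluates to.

Evaluate each term of the left-hand side for u = e^{t x}.
Derivatives:
  u_xx = t^{2} e^{t x}
  u_t = x e^{t x}
Terms:
  2·u_xx = 2 t^{2} e^{t x}
  -2·(u_t)² = - 2 x^{2} e^{2 t x}
Sum: LHS = 2 \left(t^{2} - x^{2} e^{t x}\right) e^{t x}
Given right-hand side: 4 \left(t^{2} - x^{2} e^{t x}\right) e^{t x}. Difference LHS − RHS = 2 \left(- t^{2} + x^{2} e^{t x}\right) e^{t x} ≠ 0, so u is not a solution.

Answer: No, the LHS evaluates to 2 \left(t^{2} - x^{2} e^{t x}\right) e^{t x}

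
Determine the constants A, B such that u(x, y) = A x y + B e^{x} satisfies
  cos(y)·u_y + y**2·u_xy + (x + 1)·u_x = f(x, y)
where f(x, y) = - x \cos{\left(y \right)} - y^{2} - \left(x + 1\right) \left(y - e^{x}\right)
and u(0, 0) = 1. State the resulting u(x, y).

Substitute the ansatz u = A x y + B e^{x} into the left-hand side.
Derivatives of the ansatz:
  u_y = A x
  u_xy = A
  u_x = A y + B e^{x}
Term by term:
  cos(y)·u_y = A x \cos{\left(y \right)}
  y**2·u_xy = A y^{2}
  (x + 1)·u_x = A x y + A y + B x e^{x} + B e^{x}
So the left-hand side equals
  A x y + A x \cos{\left(y \right)} + A y^{2} + A y + B x e^{x} + B e^{x}
This must equal f(x, y) identically; expanded, f = - x y + x e^{x} - x \cos{\left(y \right)} - y^{2} - y + e^{x}.
Matching coefficients of the independent functions:
  [y, y^{2}, x y, x \cos{\left(y \right)}]:  A = -1
  [x e^{x}, e^{x}]:  B = 1
Solving: A = -1, B = 1.
Check against the point condition:
  u(0, 0) = 1  ⟹  B = 1  ✓
Hence u(x, y) = - x y + e^{x}.

Answer: u(x, y) = - x y + e^{x}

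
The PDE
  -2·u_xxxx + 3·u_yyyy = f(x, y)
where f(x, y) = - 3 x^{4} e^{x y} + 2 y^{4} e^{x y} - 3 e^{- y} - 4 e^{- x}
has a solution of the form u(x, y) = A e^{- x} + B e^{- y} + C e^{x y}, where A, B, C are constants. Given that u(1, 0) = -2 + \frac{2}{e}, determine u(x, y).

Substitute the ansatz u = A e^{- x} + B e^{- y} + C e^{x y} into the left-hand side.
Derivatives of the ansatz:
  u_xxxx = A e^{- x} + C y^{4} e^{x y}
  u_yyyy = B e^{- y} + C x^{4} e^{x y}
Term by term:
  -2·u_xxxx = - 2 A e^{- x} - 2 C y^{4} e^{x y}
  3·u_yyyy = 3 B e^{- y} + 3 C x^{4} e^{x y}
So the left-hand side equals
  - 2 A e^{- x} + 3 B e^{- y} + 3 C x^{4} e^{x y} - 2 C y^{4} e^{x y}
This must equal f(x, y) = - 3 x^{4} e^{x y} + 2 y^{4} e^{x y} - 3 e^{- y} - 4 e^{- x} identically.
Matching coefficients of the independent functions:
  [x^{4} e^{x y}]:  3 C = -3
  [y^{4} e^{x y}]:  - 2 C = 2
  [e^{- x}]:  - 2 A = -4
  [e^{- y}]:  3 B = -3
Solving: A = 2, B = -1, C = -1.
Check against the point condition:
  u(1, 0) = -2 + \frac{2}{e}  ⟹  \frac{A}{e} + B + C = -2 + \frac{2}{e}  ✓
Hence u(x, y) = - e^{x y} - e^{- y} + 2 e^{- x}.

Answer: u(x, y) = - e^{x y} - e^{- y} + 2 e^{- x}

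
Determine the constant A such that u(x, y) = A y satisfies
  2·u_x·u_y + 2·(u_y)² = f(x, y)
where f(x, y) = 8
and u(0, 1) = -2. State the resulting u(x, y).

Answer: u(x, y) = - 2 y

Derivation:
Substitute the ansatz u = A y into the left-hand side.
Derivatives of the ansatz:
  u_x = 0
  u_y = A
Term by term:
  2·u_x·u_y = 0
  2·(u_y)² = 2 A^{2}
So the left-hand side equals
  2 A^{2}
This must equal f(x, y) = 8 identically.
Matching coefficients of the independent functions:
  [constant term]:  2 A^{2} = 8
These equations allow (A) = (-2) or (2).
Impose the point condition(s):
  u(0, 1) = -2  ⟹  A = -2
Only A = -2 satisfies everything.
Hence u(x, y) = - 2 y.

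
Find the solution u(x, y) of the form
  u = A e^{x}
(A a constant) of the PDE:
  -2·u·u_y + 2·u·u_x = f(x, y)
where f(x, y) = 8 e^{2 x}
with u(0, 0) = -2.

Substitute the ansatz u = A e^{x} into the left-hand side.
Derivatives of the ansatz:
  u_y = 0
  u_x = A e^{x}
Term by term:
  -2·u·u_y = 0
  2·u·u_x = 2 A^{2} e^{2 x}
So the left-hand side equals
  2 A^{2} e^{2 x}
This must equal f(x, y) = 8 e^{2 x} identically.
Matching coefficients of the independent functions:
  [e^{2 x}]:  2 A^{2} = 8
These equations allow (A) = (-2) or (2).
Impose the point condition(s):
  u(0, 0) = -2  ⟹  A = -2
Only A = -2 satisfies everything.
Hence u(x, y) = - 2 e^{x}.

Answer: u(x, y) = - 2 e^{x}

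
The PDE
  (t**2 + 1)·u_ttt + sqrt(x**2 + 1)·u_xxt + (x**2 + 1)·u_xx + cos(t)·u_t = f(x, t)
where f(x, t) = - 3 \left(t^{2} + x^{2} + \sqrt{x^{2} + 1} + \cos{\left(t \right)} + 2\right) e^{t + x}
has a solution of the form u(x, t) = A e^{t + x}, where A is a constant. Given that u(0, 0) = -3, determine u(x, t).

Answer: u(x, t) = - 3 e^{t + x}

Derivation:
Substitute the ansatz u = A e^{t + x} into the left-hand side.
Derivatives of the ansatz:
  u_ttt = A e^{t} e^{x}
  u_xxt = A e^{t} e^{x}
  u_xx = A e^{t} e^{x}
  u_t = A e^{t} e^{x}
Term by term:
  (t**2 + 1)·u_ttt = A t^{2} e^{t} e^{x} + A e^{t} e^{x}
  sqrt(x**2 + 1)·u_xxt = A \sqrt{x^{2} + 1} e^{t} e^{x}
  (x**2 + 1)·u_xx = A x^{2} e^{t} e^{x} + A e^{t} e^{x}
  cos(t)·u_t = A e^{t} e^{x} \cos{\left(t \right)}
So the left-hand side equals
  A t^{2} e^{t} e^{x} + A x^{2} e^{t} e^{x} + A \sqrt{x^{2} + 1} e^{t} e^{x} + A e^{t} e^{x} \cos{\left(t \right)} + 2 A e^{t} e^{x}
This must equal f(x, t) identically; expanded, f = - 3 t^{2} e^{t} e^{x} - 3 x^{2} e^{t} e^{x} - 3 \sqrt{x^{2} + 1} e^{t} e^{x} - 3 e^{t} e^{x} \cos{\left(t \right)} - 6 e^{t} e^{x}.
Matching coefficients of the independent functions:
  [e^{t} e^{x}]:  2 A = -6
  [t^{2} e^{t} e^{x}, x^{2} e^{t} e^{x}, \sqrt{x^{2} + 1} e^{t} e^{x}, e^{t} e^{x} \cos{\left(t \right)}]:  A = -3
Solving: A = -3.
Check against the point condition:
  u(0, 0) = -3  ⟹  A = -3  ✓
Hence u(x, t) = - 3 e^{t + x}.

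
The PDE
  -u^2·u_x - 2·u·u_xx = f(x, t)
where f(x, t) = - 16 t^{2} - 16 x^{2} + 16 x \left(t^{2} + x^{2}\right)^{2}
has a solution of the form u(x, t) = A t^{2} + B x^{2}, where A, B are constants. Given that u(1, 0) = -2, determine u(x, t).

Answer: u(x, t) = - 2 t^{2} - 2 x^{2}

Derivation:
Substitute the ansatz u = A t^{2} + B x^{2} into the left-hand side.
Derivatives of the ansatz:
  u_x = 2 B x
  u_xx = 2 B
Term by term:
  -u^2·u_x = - 2 A^{2} B t^{4} x - 4 A B^{2} t^{2} x^{3} - 2 B^{3} x^{5}
  -2·u·u_xx = - 4 A B t^{2} - 4 B^{2} x^{2}
So the left-hand side equals
  - 2 A^{2} B t^{4} x - 4 A B^{2} t^{2} x^{3} - 4 A B t^{2} - 2 B^{3} x^{5} - 4 B^{2} x^{2}
This must equal f(x, t) identically; expanded, f = 16 t^{4} x + 32 t^{2} x^{3} - 16 t^{2} + 16 x^{5} - 16 x^{2}.
Matching coefficients of the independent functions:
  [t^{2}]:  - 4 A B = -16
  [x^{2}]:  - 4 B^{2} = -16
  [x^{5}]:  - 2 B^{3} = 16
  [t^{2} x^{3}]:  - 4 A B^{2} = 32
  [t^{4} x]:  - 2 A^{2} B = 16
Solving: A = -2, B = -2.
Check against the point condition:
  u(1, 0) = -2  ⟹  B = -2  ✓
Hence u(x, t) = - 2 t^{2} - 2 x^{2}.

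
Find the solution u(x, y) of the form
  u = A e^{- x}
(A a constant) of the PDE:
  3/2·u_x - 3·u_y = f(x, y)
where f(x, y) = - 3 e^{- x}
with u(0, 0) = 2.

Substitute the ansatz u = A e^{- x} into the left-hand side.
Derivatives of the ansatz:
  u_x = - A e^{- x}
  u_y = 0
Term by term:
  3/2·u_x = - \frac{3 A e^{- x}}{2}
  -3·u_y = 0
So the left-hand side equals
  - \frac{3 A e^{- x}}{2}
This must equal f(x, y) = - 3 e^{- x} identically.
Matching coefficients of the independent functions:
  [e^{- x}]:  - \frac{3 A}{2} = -3
Solving: A = 2.
Check against the point condition:
  u(0, 0) = 2  ⟹  A = 2  ✓
Hence u(x, y) = 2 e^{- x}.

Answer: u(x, y) = 2 e^{- x}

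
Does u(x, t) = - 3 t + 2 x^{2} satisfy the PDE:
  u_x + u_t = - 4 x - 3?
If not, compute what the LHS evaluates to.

Evaluate each term of the left-hand side for u = - 3 t + 2 x^{2}.
Derivatives:
  u_x = 4 x
  u_t = -3
Terms:
  u_x = 4 x
  u_t = -3
Sum: LHS = 4 x - 3
Given right-hand side: - 4 x - 3. Difference LHS − RHS = 8 x ≠ 0, so u is not a solution.

Answer: No, the LHS evaluates to 4 x - 3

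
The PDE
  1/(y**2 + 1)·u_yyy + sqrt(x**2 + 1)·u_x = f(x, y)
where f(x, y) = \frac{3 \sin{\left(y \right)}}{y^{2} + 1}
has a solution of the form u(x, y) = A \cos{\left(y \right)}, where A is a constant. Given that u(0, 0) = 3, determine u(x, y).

Substitute the ansatz u = A \cos{\left(y \right)} into the left-hand side.
Derivatives of the ansatz:
  u_yyy = A \sin{\left(y \right)}
  u_x = 0
Term by term:
  1/(y**2 + 1)·u_yyy = \frac{A \sin{\left(y \right)}}{y^{2} + 1}
  sqrt(x**2 + 1)·u_x = 0
So the left-hand side equals
  \frac{A \sin{\left(y \right)}}{y^{2} + 1}
This must equal f(x, y) = \frac{3 \sin{\left(y \right)}}{y^{2} + 1} identically.
Matching coefficients of the independent functions:
  [\frac{\sin{\left(y \right)}}{y^{2} + 1}]:  A = 3
Solving: A = 3.
Check against the point condition:
  u(0, 0) = 3  ⟹  A = 3  ✓
Hence u(x, y) = 3 \cos{\left(y \right)}.

Answer: u(x, y) = 3 \cos{\left(y \right)}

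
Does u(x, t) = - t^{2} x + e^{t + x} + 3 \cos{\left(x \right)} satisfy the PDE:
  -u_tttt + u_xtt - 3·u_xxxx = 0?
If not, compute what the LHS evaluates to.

Evaluate each term of the left-hand side for u = - t^{2} x + e^{t + x} + 3 \cos{\left(x \right)}.
Derivatives:
  u_tttt = e^{t} e^{x}
  u_xtt = e^{t} e^{x} - 2
  u_xxxx = e^{t} e^{x} + 3 \cos{\left(x \right)}
Terms:
  -u_tttt = - e^{t + x}
  u_xtt = e^{t + x} - 2
  -3·u_xxxx = - 3 e^{t + x} - 9 \cos{\left(x \right)}
Sum: LHS = - 3 e^{t + x} - 9 \cos{\left(x \right)} - 2
Given right-hand side: 0. Difference LHS − RHS = - 3 e^{t + x} - 9 \cos{\left(x \right)} - 2 ≠ 0, so u is not a solution.

Answer: No, the LHS evaluates to - 3 e^{t + x} - 9 \cos{\left(x \right)} - 2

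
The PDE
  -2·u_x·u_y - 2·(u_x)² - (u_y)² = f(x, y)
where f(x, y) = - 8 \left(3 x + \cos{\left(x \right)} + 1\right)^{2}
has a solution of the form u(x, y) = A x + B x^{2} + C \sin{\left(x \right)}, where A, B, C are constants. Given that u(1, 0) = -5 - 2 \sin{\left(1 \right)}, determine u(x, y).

Answer: u(x, y) = - 3 x^{2} - 2 x - 2 \sin{\left(x \right)}

Derivation:
Substitute the ansatz u = A x + B x^{2} + C \sin{\left(x \right)} into the left-hand side.
Derivatives of the ansatz:
  u_x = A + 2 B x + C \cos{\left(x \right)}
  u_y = 0
Term by term:
  -2·u_x·u_y = 0
  -2·(u_x)² = - 2 A^{2} - 8 A B x - 4 A C \cos{\left(x \right)} - 8 B^{2} x^{2} - 8 B C x \cos{\left(x \right)} - 2 C^{2} \cos^{2}{\left(x \right)}
  -(u_y)² = 0
So the left-hand side equals
  - 2 A^{2} - 8 A B x - 4 A C \cos{\left(x \right)} - 8 B^{2} x^{2} - 8 B C x \cos{\left(x \right)} - 2 C^{2} \cos^{2}{\left(x \right)}
This must equal f(x, y) identically; expanded, f = - 72 x^{2} - 48 x \cos{\left(x \right)} - 48 x - 8 \cos^{2}{\left(x \right)} - 16 \cos{\left(x \right)} - 8.
Matching coefficients of the independent functions:
  [constant term]:  - 2 A^{2} = -8
  [x]:  - 8 A B = -48
  [x^{2}]:  - 8 B^{2} = -72
  [x \cos{\left(x \right)}]:  - 8 B C = -48
  [\cos{\left(x \right)}]:  - 4 A C = -16
  [\cos^{2}{\left(x \right)}]:  - 2 C^{2} = -8
These equations allow (A, B, C) = (-2, -3, -2) or (2, 3, 2).
Impose the point condition(s):
  u(1, 0) = -5 - 2 \sin{\left(1 \right)}  ⟹  A + B + C \sin{\left(1 \right)} = -5 - 2 \sin{\left(1 \right)}
Only A = -2, B = -3, C = -2 satisfies everything.
Hence u(x, y) = - 3 x^{2} - 2 x - 2 \sin{\left(x \right)}.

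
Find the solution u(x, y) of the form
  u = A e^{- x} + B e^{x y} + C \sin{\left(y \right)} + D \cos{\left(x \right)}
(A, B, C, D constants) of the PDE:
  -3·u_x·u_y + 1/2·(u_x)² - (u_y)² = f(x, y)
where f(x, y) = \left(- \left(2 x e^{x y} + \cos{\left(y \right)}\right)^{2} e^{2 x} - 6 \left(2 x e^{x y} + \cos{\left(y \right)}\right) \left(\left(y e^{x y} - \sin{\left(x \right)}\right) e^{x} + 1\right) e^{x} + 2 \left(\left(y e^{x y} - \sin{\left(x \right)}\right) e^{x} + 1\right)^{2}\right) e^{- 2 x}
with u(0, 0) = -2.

Substitute the ansatz u = A e^{- x} + B e^{x y} + C \sin{\left(y \right)} + D \cos{\left(x \right)} into the left-hand side.
Derivatives of the ansatz:
  u_x = - A e^{- x} + B y e^{x y} - D \sin{\left(x \right)}
  u_y = B x e^{x y} + C \cos{\left(y \right)}
Term by term:
  -3·u_x·u_y = 3 A B x e^{- x} e^{x y} + 3 A C e^{- x} \cos{\left(y \right)} - 3 B^{2} x y e^{2 x y} - 3 B C y e^{x y} \cos{\left(y \right)} + 3 B D x e^{x y} \sin{\left(x \right)} + 3 C D \sin{\left(x \right)} \cos{\left(y \right)}
  1/2·(u_x)² = \frac{A^{2} e^{- 2 x}}{2} - A B y e^{- x} e^{x y} + A D e^{- x} \sin{\left(x \right)} + \frac{B^{2} y^{2} e^{2 x y}}{2} - B D y e^{x y} \sin{\left(x \right)} + \frac{D^{2} \sin^{2}{\left(x \right)}}{2}
  -(u_y)² = - B^{2} x^{2} e^{2 x y} - 2 B C x e^{x y} \cos{\left(y \right)} - C^{2} \cos^{2}{\left(y \right)}
So the left-hand side equals
  \frac{A^{2} e^{- 2 x}}{2} + 3 A B x e^{- x} e^{x y} - A B y e^{- x} e^{x y} + 3 A C e^{- x} \cos{\left(y \right)} + A D e^{- x} \sin{\left(x \right)} - B^{2} x^{2} e^{2 x y} - 3 B^{2} x y e^{2 x y} + \frac{B^{2} y^{2} e^{2 x y}}{2} - 2 B C x e^{x y} \cos{\left(y \right)} - 3 B C y e^{x y} \cos{\left(y \right)} + 3 B D x e^{x y} \sin{\left(x \right)} - B D y e^{x y} \sin{\left(x \right)} - C^{2} \cos^{2}{\left(y \right)} + 3 C D \sin{\left(x \right)} \cos{\left(y \right)} + \frac{D^{2} \sin^{2}{\left(x \right)}}{2}
This must equal f(x, y) identically; expanded, f = - 4 x^{2} e^{2 x y} - 12 x y e^{2 x y} + 12 x e^{x y} \sin{\left(x \right)} - 4 x e^{x y} \cos{\left(y \right)} - 12 x e^{- x} e^{x y} + 2 y^{2} e^{2 x y} - 4 y e^{x y} \sin{\left(x \right)} - 6 y e^{x y} \cos{\left(y \right)} + 4 y e^{- x} e^{x y} + 2 \sin^{2}{\left(x \right)} + 6 \sin{\left(x \right)} \cos{\left(y \right)} - \cos^{2}{\left(y \right)} - 4 e^{- x} \sin{\left(x \right)} - 6 e^{- x} \cos{\left(y \right)} + 2 e^{- 2 x}.
Matching coefficients of the independent functions:
(each divided by its leading coefficient; functions giving the same equation are listed together)
  [x^{2} e^{2 x y}, y^{2} e^{2 x y}, x y e^{2 x y}]:  B^{2} - 4 = 0
  [e^{- x} \sin{\left(x \right)}]:  A D + 4 = 0
  [e^{- x} \cos{\left(y \right)}]:  A C + 2 = 0
  [\sin{\left(x \right)} \cos{\left(y \right)}]:  C D - 2 = 0
  [x e^{- x} e^{x y}, y e^{- x} e^{x y}]:  A B + 4 = 0
  [x e^{x y} \sin{\left(x \right)}, y e^{x y} \sin{\left(x \right)}]:  B D - 4 = 0
  [x e^{x y} \cos{\left(y \right)}, y e^{x y} \cos{\left(y \right)}]:  B C - 2 = 0
  [e^{- 2 x}]:  A^{2} - 4 = 0
  [\sin^{2}{\left(x \right)}]:  D^{2} - 4 = 0
  [\cos^{2}{\left(y \right)}]:  C^{2} - 1 = 0
These equations allow (A, B, C, D) = (-2, 2, 1, 2) or (2, -2, -1, -2).
Impose the point condition(s):
  u(0, 0) = -2  ⟹  A + B + D = -2
Only A = 2, B = -2, C = -1, D = -2 satisfies everything.
Hence u(x, y) = - 2 e^{x y} - \sin{\left(y \right)} - 2 \cos{\left(x \right)} + 2 e^{- x}.

Answer: u(x, y) = - 2 e^{x y} - \sin{\left(y \right)} - 2 \cos{\left(x \right)} + 2 e^{- x}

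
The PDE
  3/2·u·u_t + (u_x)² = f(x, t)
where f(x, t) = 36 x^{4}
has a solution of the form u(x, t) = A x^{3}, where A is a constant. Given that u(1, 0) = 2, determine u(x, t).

Substitute the ansatz u = A x^{3} into the left-hand side.
Derivatives of the ansatz:
  u_t = 0
  u_x = 3 A x^{2}
Term by term:
  3/2·u·u_t = 0
  (u_x)² = 9 A^{2} x^{4}
So the left-hand side equals
  9 A^{2} x^{4}
This must equal f(x, t) = 36 x^{4} identically.
Matching coefficients of the independent functions:
  [x^{4}]:  9 A^{2} = 36
These equations allow (A) = (-2) or (2).
Impose the point condition(s):
  u(1, 0) = 2  ⟹  A = 2
Only A = 2 satisfies everything.
Hence u(x, t) = 2 x^{3}.

Answer: u(x, t) = 2 x^{3}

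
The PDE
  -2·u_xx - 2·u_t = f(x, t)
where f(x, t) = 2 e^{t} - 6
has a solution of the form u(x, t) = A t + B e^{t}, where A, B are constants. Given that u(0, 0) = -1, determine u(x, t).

Substitute the ansatz u = A t + B e^{t} into the left-hand side.
Derivatives of the ansatz:
  u_xx = 0
  u_t = A + B e^{t}
Term by term:
  -2·u_xx = 0
  -2·u_t = - 2 A - 2 B e^{t}
So the left-hand side equals
  - 2 A - 2 B e^{t}
This must equal f(x, t) = 2 e^{t} - 6 identically.
Matching coefficients of the independent functions:
  [constant term]:  - 2 A = -6
  [e^{t}]:  - 2 B = 2
Solving: A = 3, B = -1.
Check against the point condition:
  u(0, 0) = -1  ⟹  B = -1  ✓
Hence u(x, t) = 3 t - e^{t}.

Answer: u(x, t) = 3 t - e^{t}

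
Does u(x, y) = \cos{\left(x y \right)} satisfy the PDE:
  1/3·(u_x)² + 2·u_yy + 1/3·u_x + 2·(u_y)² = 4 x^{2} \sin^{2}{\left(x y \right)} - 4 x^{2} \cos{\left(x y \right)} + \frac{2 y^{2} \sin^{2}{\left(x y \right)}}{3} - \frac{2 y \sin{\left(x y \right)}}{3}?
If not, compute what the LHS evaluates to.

Evaluate each term of the left-hand side for u = \cos{\left(x y \right)}.
Derivatives:
  u_x = - y \sin{\left(x y \right)}
  u_yy = - x^{2} \cos{\left(x y \right)}
  u_y = - x \sin{\left(x y \right)}
Terms:
  1/3·(u_x)² = \frac{y^{2} \sin^{2}{\left(x y \right)}}{3}
  2·u_yy = - 2 x^{2} \cos{\left(x y \right)}
  1/3·u_x = - \frac{y \sin{\left(x y \right)}}{3}
  2·(u_y)² = 2 x^{2} \sin^{2}{\left(x y \right)}
Sum: LHS = 2 x^{2} \sin^{2}{\left(x y \right)} - 2 x^{2} \cos{\left(x y \right)} + \frac{y^{2} \sin^{2}{\left(x y \right)}}{3} - \frac{y \sin{\left(x y \right)}}{3}
Given right-hand side: 4 x^{2} \sin^{2}{\left(x y \right)} - 4 x^{2} \cos{\left(x y \right)} + \frac{2 y^{2} \sin^{2}{\left(x y \right)}}{3} - \frac{2 y \sin{\left(x y \right)}}{3}. Difference LHS − RHS = - 2 x^{2} \sin^{2}{\left(x y \right)} + 2 x^{2} \cos{\left(x y \right)} - \frac{y^{2} \sin^{2}{\left(x y \right)}}{3} + \frac{y \sin{\left(x y \right)}}{3} ≠ 0, so u is not a solution.

Answer: No, the LHS evaluates to 2 x^{2} \sin^{2}{\left(x y \right)} - 2 x^{2} \cos{\left(x y \right)} + \frac{y^{2} \sin^{2}{\left(x y \right)}}{3} - \frac{y \sin{\left(x y \right)}}{3}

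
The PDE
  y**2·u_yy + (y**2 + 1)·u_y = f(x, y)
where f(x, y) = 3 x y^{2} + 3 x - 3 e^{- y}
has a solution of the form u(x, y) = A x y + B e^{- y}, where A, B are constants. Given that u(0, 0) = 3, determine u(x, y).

Substitute the ansatz u = A x y + B e^{- y} into the left-hand side.
Derivatives of the ansatz:
  u_yy = B e^{- y}
  u_y = A x - B e^{- y}
Term by term:
  y**2·u_yy = B y^{2} e^{- y}
  (y**2 + 1)·u_y = A x y^{2} + A x - B y^{2} e^{- y} - B e^{- y}
So the left-hand side equals
  A x y^{2} + A x - B e^{- y}
This must equal f(x, y) = 3 x y^{2} + 3 x - 3 e^{- y} identically.
Matching coefficients of the independent functions:
  [x, x y^{2}]:  A = 3
  [e^{- y}]:  - B = -3
Solving: A = 3, B = 3.
Check against the point condition:
  u(0, 0) = 3  ⟹  B = 3  ✓
Hence u(x, y) = 3 x y + 3 e^{- y}.

Answer: u(x, y) = 3 x y + 3 e^{- y}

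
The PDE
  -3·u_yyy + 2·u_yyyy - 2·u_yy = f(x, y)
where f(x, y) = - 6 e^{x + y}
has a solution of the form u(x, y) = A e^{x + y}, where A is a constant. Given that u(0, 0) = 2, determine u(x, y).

Substitute the ansatz u = A e^{x + y} into the left-hand side.
Derivatives of the ansatz:
  u_yyy = A e^{x} e^{y}
  u_yyyy = A e^{x} e^{y}
  u_yy = A e^{x} e^{y}
Term by term:
  -3·u_yyy = - 3 A e^{x} e^{y}
  2·u_yyyy = 2 A e^{x} e^{y}
  -2·u_yy = - 2 A e^{x} e^{y}
So the left-hand side equals
  - 3 A e^{x} e^{y}
This must equal f(x, y) identically; expanded, f = - 6 e^{x} e^{y}.
Matching coefficients of the independent functions:
  [e^{x} e^{y}]:  - 3 A = -6
Solving: A = 2.
Check against the point condition:
  u(0, 0) = 2  ⟹  A = 2  ✓
Hence u(x, y) = 2 e^{x + y}.

Answer: u(x, y) = 2 e^{x + y}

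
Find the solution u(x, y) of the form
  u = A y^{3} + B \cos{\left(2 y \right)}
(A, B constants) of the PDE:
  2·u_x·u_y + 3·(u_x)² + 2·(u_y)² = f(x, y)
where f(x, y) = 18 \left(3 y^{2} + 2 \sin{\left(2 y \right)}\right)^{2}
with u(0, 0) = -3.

Substitute the ansatz u = A y^{3} + B \cos{\left(2 y \right)} into the left-hand side.
Derivatives of the ansatz:
  u_x = 0
  u_y = 3 A y^{2} - 2 B \sin{\left(2 y \right)}
Term by term:
  2·u_x·u_y = 0
  3·(u_x)² = 0
  2·(u_y)² = 18 A^{2} y^{4} - 24 A B y^{2} \sin{\left(2 y \right)} + 8 B^{2} \sin^{2}{\left(2 y \right)}
So the left-hand side equals
  18 A^{2} y^{4} - 24 A B y^{2} \sin{\left(2 y \right)} + 8 B^{2} \sin^{2}{\left(2 y \right)}
This must equal f(x, y) identically; expanded, f = 162 y^{4} + 216 y^{2} \sin{\left(2 y \right)} + 72 \sin^{2}{\left(2 y \right)}.
Matching coefficients of the independent functions:
  [y^{4}]:  18 A^{2} = 162
  [y^{2} \sin{\left(2 y \right)}]:  - 24 A B = 216
  [\sin^{2}{\left(2 y \right)}]:  8 B^{2} = 72
These equations allow (A, B) = (-3, 3) or (3, -3).
Impose the point condition(s):
  u(0, 0) = -3  ⟹  B = -3
Only A = 3, B = -3 satisfies everything.
Hence u(x, y) = 3 y^{3} - 3 \cos{\left(2 y \right)}.

Answer: u(x, y) = 3 y^{3} - 3 \cos{\left(2 y \right)}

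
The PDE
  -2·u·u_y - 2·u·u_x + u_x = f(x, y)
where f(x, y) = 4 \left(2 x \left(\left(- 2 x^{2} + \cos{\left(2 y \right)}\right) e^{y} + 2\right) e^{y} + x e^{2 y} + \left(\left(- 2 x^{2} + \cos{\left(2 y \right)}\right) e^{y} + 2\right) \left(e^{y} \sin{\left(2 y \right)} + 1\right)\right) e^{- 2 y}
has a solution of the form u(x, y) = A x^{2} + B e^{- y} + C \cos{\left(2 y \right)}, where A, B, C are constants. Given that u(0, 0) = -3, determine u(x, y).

Answer: u(x, y) = 2 x^{2} - \cos{\left(2 y \right)} - 2 e^{- y}

Derivation:
Substitute the ansatz u = A x^{2} + B e^{- y} + C \cos{\left(2 y \right)} into the left-hand side.
Derivatives of the ansatz:
  u_y = - B e^{- y} - 2 C \sin{\left(2 y \right)}
  u_x = 2 A x
Term by term:
  -2·u·u_y = 2 A B x^{2} e^{- y} + 4 A C x^{2} \sin{\left(2 y \right)} + 2 B^{2} e^{- 2 y} + 4 B C e^{- y} \sin{\left(2 y \right)} + 2 B C e^{- y} \cos{\left(2 y \right)} + 4 C^{2} \sin{\left(2 y \right)} \cos{\left(2 y \right)}
  -2·u·u_x = - 4 A^{2} x^{3} - 4 A B x e^{- y} - 4 A C x \cos{\left(2 y \right)}
  u_x = 2 A x
So the left-hand side equals
  - 4 A^{2} x^{3} + 2 A B x^{2} e^{- y} - 4 A B x e^{- y} + 4 A C x^{2} \sin{\left(2 y \right)} - 4 A C x \cos{\left(2 y \right)} + 2 A x + 2 B^{2} e^{- 2 y} + 4 B C e^{- y} \sin{\left(2 y \right)} + 2 B C e^{- y} \cos{\left(2 y \right)} + 4 C^{2} \sin{\left(2 y \right)} \cos{\left(2 y \right)}
This must equal f(x, y) identically; expanded, f = - 16 x^{3} - 8 x^{2} \sin{\left(2 y \right)} - 8 x^{2} e^{- y} + 8 x \cos{\left(2 y \right)} + 4 x + 16 x e^{- y} + 4 \sin{\left(2 y \right)} \cos{\left(2 y \right)} + 8 e^{- y} \sin{\left(2 y \right)} + 4 e^{- y} \cos{\left(2 y \right)} + 8 e^{- 2 y}.
Matching coefficients of the independent functions:
  [x]:  2 A = 4
  [x^{3}]:  - 4 A^{2} = -16
  [x e^{- y}]:  - 4 A B = 16
  [x \cos{\left(2 y \right)}]:  - 4 A C = 8
  [x^{2} e^{- y}]:  2 A B = -8
  [x^{2} \sin{\left(2 y \right)}]:  4 A C = -8
  [e^{- y} \sin{\left(2 y \right)}]:  4 B C = 8
  [e^{- y} \cos{\left(2 y \right)}]:  2 B C = 4
  [\sin{\left(2 y \right)} \cos{\left(2 y \right)}]:  4 C^{2} = 4
  [e^{- 2 y}]:  2 B^{2} = 8
Solving: A = 2, B = -2, C = -1.
Check against the point condition:
  u(0, 0) = -3  ⟹  B + C = -3  ✓
Hence u(x, y) = 2 x^{2} - \cos{\left(2 y \right)} - 2 e^{- y}.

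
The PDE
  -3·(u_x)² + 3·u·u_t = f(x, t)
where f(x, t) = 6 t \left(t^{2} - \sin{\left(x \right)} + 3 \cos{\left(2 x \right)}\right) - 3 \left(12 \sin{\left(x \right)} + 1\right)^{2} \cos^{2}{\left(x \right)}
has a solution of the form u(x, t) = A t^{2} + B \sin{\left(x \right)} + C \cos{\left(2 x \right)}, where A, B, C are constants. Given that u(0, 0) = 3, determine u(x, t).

Substitute the ansatz u = A t^{2} + B \sin{\left(x \right)} + C \cos{\left(2 x \right)} into the left-hand side.
Derivatives of the ansatz:
  u_x = B \cos{\left(x \right)} - 2 C \sin{\left(2 x \right)}
  u_t = 2 A t
Term by term:
  -3·(u_x)² = - 3 B^{2} \cos^{2}{\left(x \right)} + 12 B C \sin{\left(2 x \right)} \cos{\left(x \right)} - 12 C^{2} \sin^{2}{\left(2 x \right)}
  3·u·u_t = 6 A^{2} t^{3} + 6 A B t \sin{\left(x \right)} + 6 A C t \cos{\left(2 x \right)}
So the left-hand side equals
  6 A^{2} t^{3} + 6 A B t \sin{\left(x \right)} + 6 A C t \cos{\left(2 x \right)} - 3 B^{2} \cos^{2}{\left(x \right)} + 12 B C \sin{\left(2 x \right)} \cos{\left(x \right)} - 12 C^{2} \sin^{2}{\left(2 x \right)}
This must equal f(x, t) identically; expanded, f = 6 t^{3} - 6 t \sin{\left(x \right)} + 18 t \cos{\left(2 x \right)} - 108 \sin^{2}{\left(2 x \right)} - 36 \sin{\left(2 x \right)} \cos{\left(x \right)} - 3 \cos^{2}{\left(x \right)}.
Matching coefficients of the independent functions:
  [t^{3}]:  6 A^{2} = 6
  [t \sin{\left(x \right)}]:  6 A B = -6
  [t \cos{\left(2 x \right)}]:  6 A C = 18
  [\sin{\left(2 x \right)} \cos{\left(x \right)}]:  12 B C = -36
  [\sin^{2}{\left(2 x \right)}]:  - 12 C^{2} = -108
  [\cos^{2}{\left(x \right)}]:  - 3 B^{2} = -3
These equations allow (A, B, C) = (-1, 1, -3) or (1, -1, 3).
Impose the point condition(s):
  u(0, 0) = 3  ⟹  C = 3
Only A = 1, B = -1, C = 3 satisfies everything.
Hence u(x, t) = t^{2} - \sin{\left(x \right)} + 3 \cos{\left(2 x \right)}.

Answer: u(x, t) = t^{2} - \sin{\left(x \right)} + 3 \cos{\left(2 x \right)}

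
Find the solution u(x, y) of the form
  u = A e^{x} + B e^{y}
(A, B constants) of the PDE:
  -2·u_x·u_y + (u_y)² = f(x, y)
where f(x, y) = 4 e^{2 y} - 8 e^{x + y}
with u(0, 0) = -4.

Substitute the ansatz u = A e^{x} + B e^{y} into the left-hand side.
Derivatives of the ansatz:
  u_x = A e^{x}
  u_y = B e^{y}
Term by term:
  -2·u_x·u_y = - 2 A B e^{x} e^{y}
  (u_y)² = B^{2} e^{2 y}
So the left-hand side equals
  - 2 A B e^{x} e^{y} + B^{2} e^{2 y}
This must equal f(x, y) identically; expanded, f = - 8 e^{x} e^{y} + 4 e^{2 y}.
Matching coefficients of the independent functions:
  [e^{x} e^{y}]:  - 2 A B = -8
  [e^{2 y}]:  B^{2} = 4
These equations allow (A, B) = (-2, -2) or (2, 2).
Impose the point condition(s):
  u(0, 0) = -4  ⟹  A + B = -4
Only A = -2, B = -2 satisfies everything.
Hence u(x, y) = - 2 e^{x} - 2 e^{y}.

Answer: u(x, y) = - 2 e^{x} - 2 e^{y}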